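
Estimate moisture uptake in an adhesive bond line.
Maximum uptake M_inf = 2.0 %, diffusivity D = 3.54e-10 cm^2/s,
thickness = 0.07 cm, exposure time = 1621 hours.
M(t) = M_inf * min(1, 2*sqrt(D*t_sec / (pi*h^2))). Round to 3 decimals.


Convert time: 1621 h = 5835600 s
ratio = min(1, 2*sqrt(3.54e-10*5835600/(pi*0.07^2)))
= 0.732658
M(t) = 2.0 * 0.732658 = 1.465%

1.465


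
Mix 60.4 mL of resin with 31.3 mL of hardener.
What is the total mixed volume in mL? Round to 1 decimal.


Total = 60.4 + 31.3 = 91.7 mL

91.7


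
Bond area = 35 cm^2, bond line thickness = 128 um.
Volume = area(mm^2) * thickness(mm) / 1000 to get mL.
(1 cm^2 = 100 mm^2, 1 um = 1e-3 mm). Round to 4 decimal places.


area_mm2 = 35 * 100 = 3500
blt_mm = 128 * 1e-3 = 0.128
vol_mm3 = 3500 * 0.128 = 448.0
vol_mL = 448.0 / 1000 = 0.4480 mL

0.4480


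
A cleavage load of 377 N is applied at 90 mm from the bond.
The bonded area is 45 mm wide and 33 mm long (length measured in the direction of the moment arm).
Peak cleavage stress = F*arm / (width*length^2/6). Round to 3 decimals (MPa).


Moment = 377 * 90 = 33930 N*mm
Section modulus = 45 * 1089 / 6 = 49005 / 6 mm^3
Stress = 33930 / (49005 / 6) = 203580 / 49005
= 4.154 MPa

4.154


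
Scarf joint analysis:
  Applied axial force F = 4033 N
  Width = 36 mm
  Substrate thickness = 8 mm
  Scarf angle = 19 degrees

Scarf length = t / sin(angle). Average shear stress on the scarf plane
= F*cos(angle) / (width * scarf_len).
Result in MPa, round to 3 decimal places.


Scarf length = 8 / sin(19 deg) = 24.5724 mm
cos(19 deg) = 0.945519
Shear = 4033 * 0.945519 / (36 * 24.5724)
= 4.311 MPa

4.311


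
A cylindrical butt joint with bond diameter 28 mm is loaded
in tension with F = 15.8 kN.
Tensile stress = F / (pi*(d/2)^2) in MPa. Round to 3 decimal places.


Area = pi * (28/2)^2 = 615.7522 mm^2
Stress = 15.8*1000 / 615.7522
= 25.660 MPa

25.660


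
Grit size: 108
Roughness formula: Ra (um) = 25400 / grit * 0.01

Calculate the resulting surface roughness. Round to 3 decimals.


Ra = 25400 / 108 * 0.01
= 2.352 um

2.352


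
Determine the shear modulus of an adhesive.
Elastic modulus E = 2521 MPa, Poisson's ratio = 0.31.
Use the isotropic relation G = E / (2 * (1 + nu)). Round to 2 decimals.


G = 2521 / (2*(1+0.31)) = 2521 / 2.62
= 962.21 MPa

962.21


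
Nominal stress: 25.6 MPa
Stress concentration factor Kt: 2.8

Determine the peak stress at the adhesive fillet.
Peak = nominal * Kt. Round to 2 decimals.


Peak stress = 25.6 * 2.8
= 71.68 MPa

71.68


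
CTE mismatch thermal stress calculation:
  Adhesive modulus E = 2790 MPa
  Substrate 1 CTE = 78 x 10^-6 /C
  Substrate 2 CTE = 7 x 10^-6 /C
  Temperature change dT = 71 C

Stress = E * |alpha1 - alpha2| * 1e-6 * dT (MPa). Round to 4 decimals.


delta_alpha = |78 - 7| = 71 x 10^-6/C
Stress = 2790 * 71e-6 * 71
= 14.0644 MPa

14.0644


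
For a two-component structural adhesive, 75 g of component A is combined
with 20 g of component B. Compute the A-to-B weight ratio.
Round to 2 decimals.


Weight ratio A:B = 75 / 20
= 3.75

3.75


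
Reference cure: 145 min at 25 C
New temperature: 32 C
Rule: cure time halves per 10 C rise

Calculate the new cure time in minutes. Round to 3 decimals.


factor = 2^((32-25)/10) = 1.6245
t_new = 145 / 1.6245 = 89.258 min

89.258


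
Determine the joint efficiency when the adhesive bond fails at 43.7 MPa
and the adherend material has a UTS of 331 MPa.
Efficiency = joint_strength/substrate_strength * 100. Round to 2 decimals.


Joint efficiency = 43.7 / 331 * 100
= 13.20%

13.20


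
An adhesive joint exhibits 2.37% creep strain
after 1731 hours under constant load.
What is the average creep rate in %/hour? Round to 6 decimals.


Creep rate = strain / time
= 2.37 / 1731
= 0.001369 %/h

0.001369


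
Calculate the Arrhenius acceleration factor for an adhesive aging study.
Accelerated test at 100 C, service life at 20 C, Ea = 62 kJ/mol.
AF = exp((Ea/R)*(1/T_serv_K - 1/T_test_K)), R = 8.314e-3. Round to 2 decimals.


T_test = 373.15 K, T_serv = 293.15 K
Ea/R = 62 / 0.008314 = 7457.30
AF = exp(7457.30 * (1/293.15 - 1/373.15))
= 233.64

233.64


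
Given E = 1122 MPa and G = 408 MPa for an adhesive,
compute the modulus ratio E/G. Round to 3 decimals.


E/G ratio = 1122 / 408 = 2.750

2.750


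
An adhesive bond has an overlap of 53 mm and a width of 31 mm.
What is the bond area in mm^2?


Bond area = overlap * width
= 53 * 31
= 1643 mm^2

1643


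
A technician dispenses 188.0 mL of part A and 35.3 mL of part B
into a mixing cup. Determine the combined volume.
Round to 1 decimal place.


Combined volume = 188.0 + 35.3
= 223.3 mL

223.3


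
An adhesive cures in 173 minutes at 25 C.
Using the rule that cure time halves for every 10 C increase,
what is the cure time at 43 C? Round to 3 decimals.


Factor = 2^((43 - 25) / 10) = 3.4822
Cure time = 173 / 3.4822
= 49.681 minutes

49.681


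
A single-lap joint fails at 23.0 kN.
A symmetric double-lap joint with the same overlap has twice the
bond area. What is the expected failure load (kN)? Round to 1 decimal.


Double-lap load = 2 * 23.0 = 46.0 kN

46.0


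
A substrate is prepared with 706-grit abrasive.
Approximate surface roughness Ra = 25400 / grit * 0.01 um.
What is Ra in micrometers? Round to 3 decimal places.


Ra = 25400 / 706 * 0.01 = 0.360 um

0.360


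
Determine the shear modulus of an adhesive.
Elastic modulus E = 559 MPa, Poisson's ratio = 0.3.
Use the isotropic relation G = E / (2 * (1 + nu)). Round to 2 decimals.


G = 559 / (2*(1+0.3)) = 559 / 2.60
= 215.00 MPa

215.00


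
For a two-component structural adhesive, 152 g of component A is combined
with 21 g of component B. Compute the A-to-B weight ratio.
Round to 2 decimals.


Weight ratio A:B = 152 / 21
= 7.24

7.24


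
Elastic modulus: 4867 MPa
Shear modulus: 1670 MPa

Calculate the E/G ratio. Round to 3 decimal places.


E / G = 4867 / 1670 = 2.914

2.914


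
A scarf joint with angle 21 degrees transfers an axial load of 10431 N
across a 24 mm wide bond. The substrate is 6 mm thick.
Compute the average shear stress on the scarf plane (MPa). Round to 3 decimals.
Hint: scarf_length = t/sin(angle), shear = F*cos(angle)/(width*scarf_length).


scarf_length = 6 / sin(21 deg) = 16.7426 mm
cos(21 deg) = 0.933580
shear stress = 10431 * 0.933580 / (24 * 16.7426)
= 24.235 MPa

24.235


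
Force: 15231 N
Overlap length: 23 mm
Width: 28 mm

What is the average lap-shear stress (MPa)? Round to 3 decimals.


Average shear stress = F / (overlap * width)
= 15231 / (23 * 28)
= 23.651 MPa

23.651


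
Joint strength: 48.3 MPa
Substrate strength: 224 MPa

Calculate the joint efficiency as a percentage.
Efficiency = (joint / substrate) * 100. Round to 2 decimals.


Efficiency = (48.3 / 224) * 100 = 21.56%

21.56


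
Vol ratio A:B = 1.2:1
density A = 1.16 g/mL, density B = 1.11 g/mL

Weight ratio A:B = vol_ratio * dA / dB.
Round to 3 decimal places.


Weight ratio = 1.2 * 1.16 / 1.11
= 1.254

1.254


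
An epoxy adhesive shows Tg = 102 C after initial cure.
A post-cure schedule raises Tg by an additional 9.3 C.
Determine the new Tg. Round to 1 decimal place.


New Tg = 102 + 9.3
= 111.3 C

111.3


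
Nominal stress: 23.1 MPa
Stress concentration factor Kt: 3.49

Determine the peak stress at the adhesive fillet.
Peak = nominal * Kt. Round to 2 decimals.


Peak stress = 23.1 * 3.49
= 80.62 MPa

80.62


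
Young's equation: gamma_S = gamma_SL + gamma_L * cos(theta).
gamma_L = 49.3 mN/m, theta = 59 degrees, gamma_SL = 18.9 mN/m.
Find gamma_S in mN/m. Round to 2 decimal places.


cos(59 deg) = 0.515038
gamma_S = 18.9 + 49.3 * 0.515038
= 44.29 mN/m

44.29


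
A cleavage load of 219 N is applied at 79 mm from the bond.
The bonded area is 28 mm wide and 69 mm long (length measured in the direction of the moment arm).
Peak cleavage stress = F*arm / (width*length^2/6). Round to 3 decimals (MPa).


Moment = 219 * 79 = 17301 N*mm
Section modulus = 28 * 4761 / 6 = 133308 / 6 mm^3
Stress = 17301 / (133308 / 6) = 103806 / 133308
= 0.779 MPa

0.779


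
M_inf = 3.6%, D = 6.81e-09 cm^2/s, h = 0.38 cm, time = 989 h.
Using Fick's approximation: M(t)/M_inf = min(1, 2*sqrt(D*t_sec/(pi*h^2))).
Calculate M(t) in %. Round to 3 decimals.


t = 3560400 s
ratio = min(1, 2*sqrt(6.81e-09*3560400/(pi*0.1444)))
= 0.462375
M(t) = 3.6 * 0.462375 = 1.665%

1.665


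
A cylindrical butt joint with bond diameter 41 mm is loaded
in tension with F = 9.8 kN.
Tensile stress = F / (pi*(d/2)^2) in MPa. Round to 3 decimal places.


Area = pi * (41/2)^2 = 1320.2543 mm^2
Stress = 9.8*1000 / 1320.2543
= 7.423 MPa

7.423


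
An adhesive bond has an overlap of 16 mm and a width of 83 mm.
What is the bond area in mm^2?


Bond area = overlap * width
= 16 * 83
= 1328 mm^2

1328


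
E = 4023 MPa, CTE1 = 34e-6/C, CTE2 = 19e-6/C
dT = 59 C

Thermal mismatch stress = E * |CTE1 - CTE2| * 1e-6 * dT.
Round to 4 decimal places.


= 4023 * 15e-6 * 59
= 3.5604 MPa

3.5604


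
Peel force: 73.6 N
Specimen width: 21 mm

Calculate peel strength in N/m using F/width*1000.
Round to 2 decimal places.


Peel strength = 73.6 / 21 * 1000 = 3504.76 N/m

3504.76


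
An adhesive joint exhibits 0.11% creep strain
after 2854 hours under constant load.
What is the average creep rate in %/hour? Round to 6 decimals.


Creep rate = strain / time
= 0.11 / 2854
= 0.000039 %/h

0.000039


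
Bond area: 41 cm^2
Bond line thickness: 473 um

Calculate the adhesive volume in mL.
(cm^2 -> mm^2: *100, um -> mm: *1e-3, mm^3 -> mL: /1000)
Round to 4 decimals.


V = 41*100 * 473*1e-3 / 1000
= 1.9393 mL

1.9393


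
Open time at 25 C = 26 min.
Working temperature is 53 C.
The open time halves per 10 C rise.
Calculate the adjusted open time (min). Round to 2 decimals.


factor = 2^((53 - 25) / 10) = 6.9644
ot = 26 / 6.9644 = 3.73 min

3.73


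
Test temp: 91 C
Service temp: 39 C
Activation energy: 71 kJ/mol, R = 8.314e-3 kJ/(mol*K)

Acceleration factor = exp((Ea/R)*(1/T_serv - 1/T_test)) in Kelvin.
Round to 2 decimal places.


AF = exp((71/0.008314)*(1/312.15 - 1/364.15))
= 49.73

49.73


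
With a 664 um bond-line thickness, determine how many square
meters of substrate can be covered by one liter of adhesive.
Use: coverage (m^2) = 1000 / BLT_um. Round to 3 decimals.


Coverage = 1000 / 664 = 1.506 m^2

1.506


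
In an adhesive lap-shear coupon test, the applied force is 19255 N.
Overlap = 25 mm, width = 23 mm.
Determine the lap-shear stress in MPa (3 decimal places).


stress = F / (overlap * width)
= 19255 / (25 * 23)
= 33.487 MPa

33.487


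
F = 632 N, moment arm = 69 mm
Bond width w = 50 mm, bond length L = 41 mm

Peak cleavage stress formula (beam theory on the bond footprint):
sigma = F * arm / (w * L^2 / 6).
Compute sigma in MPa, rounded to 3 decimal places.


sigma = (632 * 69) / (50 * 1681 / 6)
= 43608 * 6 / 84050
= 261648 / 84050
= 3.113 MPa

3.113


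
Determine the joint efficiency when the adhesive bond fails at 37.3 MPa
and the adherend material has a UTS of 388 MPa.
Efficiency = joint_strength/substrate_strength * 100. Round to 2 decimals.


Joint efficiency = 37.3 / 388 * 100
= 9.61%

9.61


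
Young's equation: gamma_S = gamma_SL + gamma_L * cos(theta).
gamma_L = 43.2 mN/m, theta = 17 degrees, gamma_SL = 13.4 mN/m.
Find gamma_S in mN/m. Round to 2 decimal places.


cos(17 deg) = 0.956305
gamma_S = 13.4 + 43.2 * 0.956305
= 54.71 mN/m

54.71


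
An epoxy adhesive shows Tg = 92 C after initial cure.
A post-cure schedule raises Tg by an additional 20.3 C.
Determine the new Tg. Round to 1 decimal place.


New Tg = 92 + 20.3
= 112.3 C

112.3


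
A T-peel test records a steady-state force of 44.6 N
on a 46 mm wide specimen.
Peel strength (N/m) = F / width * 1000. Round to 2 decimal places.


Peel strength = 44.6 / 46 * 1000
= 969.57 N/m

969.57


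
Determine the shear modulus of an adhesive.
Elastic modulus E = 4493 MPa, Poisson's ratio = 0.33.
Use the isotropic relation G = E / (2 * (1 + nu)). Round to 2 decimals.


G = 4493 / (2*(1+0.33)) = 4493 / 2.66
= 1689.10 MPa

1689.10


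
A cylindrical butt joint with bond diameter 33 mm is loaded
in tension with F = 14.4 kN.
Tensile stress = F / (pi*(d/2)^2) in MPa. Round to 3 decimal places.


Area = pi * (33/2)^2 = 855.2986 mm^2
Stress = 14.4*1000 / 855.2986
= 16.836 MPa

16.836


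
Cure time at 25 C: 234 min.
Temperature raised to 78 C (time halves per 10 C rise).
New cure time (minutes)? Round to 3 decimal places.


Acceleration factor = 2^(53/10) = 39.3966
New time = 234 / 39.3966 = 5.940 min

5.940


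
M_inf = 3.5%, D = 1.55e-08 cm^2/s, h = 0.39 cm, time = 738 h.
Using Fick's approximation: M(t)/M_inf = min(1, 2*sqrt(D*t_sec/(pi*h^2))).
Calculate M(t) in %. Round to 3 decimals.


t = 2656800 s
ratio = min(1, 2*sqrt(1.55e-08*2656800/(pi*0.1521)))
= 0.587132
M(t) = 3.5 * 0.587132 = 2.055%

2.055


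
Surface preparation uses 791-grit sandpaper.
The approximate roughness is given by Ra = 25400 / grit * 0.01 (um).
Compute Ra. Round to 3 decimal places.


Ra = 25400 / 791 * 0.01
= 254 / 791
= 0.321 um

0.321


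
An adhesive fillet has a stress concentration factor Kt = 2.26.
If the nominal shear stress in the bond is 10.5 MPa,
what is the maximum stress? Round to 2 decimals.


Max stress = 10.5 * 2.26 = 23.73 MPa

23.73


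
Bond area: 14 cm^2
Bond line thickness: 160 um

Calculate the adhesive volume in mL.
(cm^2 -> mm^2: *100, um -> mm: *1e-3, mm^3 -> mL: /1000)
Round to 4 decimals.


V = 14*100 * 160*1e-3 / 1000
= 0.2240 mL

0.2240


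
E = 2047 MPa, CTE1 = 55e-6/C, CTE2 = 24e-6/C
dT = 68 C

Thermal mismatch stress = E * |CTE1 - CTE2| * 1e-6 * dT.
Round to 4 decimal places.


= 2047 * 31e-6 * 68
= 4.3151 MPa

4.3151


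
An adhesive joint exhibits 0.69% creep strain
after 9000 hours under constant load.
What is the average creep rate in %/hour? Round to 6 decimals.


Creep rate = strain / time
= 0.69 / 9000
= 0.000077 %/h

0.000077


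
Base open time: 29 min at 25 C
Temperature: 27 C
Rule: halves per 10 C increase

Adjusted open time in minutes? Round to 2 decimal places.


Acceleration = 2^((27-25)/10) = 1.1487
Open time = 29 / 1.1487 = 25.25 min

25.25


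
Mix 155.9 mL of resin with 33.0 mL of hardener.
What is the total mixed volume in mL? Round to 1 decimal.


Total = 155.9 + 33.0 = 188.9 mL

188.9


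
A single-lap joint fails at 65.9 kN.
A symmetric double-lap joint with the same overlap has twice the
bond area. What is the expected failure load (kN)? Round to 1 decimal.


Double-lap load = 2 * 65.9 = 131.8 kN

131.8


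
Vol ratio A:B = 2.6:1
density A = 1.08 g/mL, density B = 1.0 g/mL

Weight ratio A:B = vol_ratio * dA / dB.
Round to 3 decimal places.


Weight ratio = 2.6 * 1.08 / 1.0
= 2.808

2.808


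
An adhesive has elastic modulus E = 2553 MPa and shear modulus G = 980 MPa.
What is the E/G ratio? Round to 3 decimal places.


E/G = 2553 / 980 = 2.605

2.605


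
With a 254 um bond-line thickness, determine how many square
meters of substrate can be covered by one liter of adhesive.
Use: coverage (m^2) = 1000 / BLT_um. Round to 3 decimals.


Coverage = 1000 / 254 = 3.937 m^2

3.937


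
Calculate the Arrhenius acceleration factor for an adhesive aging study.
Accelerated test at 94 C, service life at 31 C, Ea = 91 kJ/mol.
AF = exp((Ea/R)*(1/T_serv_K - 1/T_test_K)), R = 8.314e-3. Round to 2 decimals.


T_test = 367.15 K, T_serv = 304.15 K
Ea/R = 91 / 0.008314 = 10945.39
AF = exp(10945.39 * (1/304.15 - 1/367.15))
= 480.61

480.61


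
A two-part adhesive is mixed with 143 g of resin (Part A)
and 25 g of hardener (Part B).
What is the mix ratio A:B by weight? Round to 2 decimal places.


Mix ratio = mass_A / mass_B
= 143 / 25
= 5.72

5.72


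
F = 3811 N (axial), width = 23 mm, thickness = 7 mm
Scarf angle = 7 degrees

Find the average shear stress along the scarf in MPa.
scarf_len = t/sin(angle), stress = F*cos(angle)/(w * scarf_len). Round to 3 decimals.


scarf_len = 7/sin(7 deg) = 57.4386
cos(7 deg) = 0.992546
stress = 3811*0.992546/(23*57.4386) = 2.863 MPa

2.863


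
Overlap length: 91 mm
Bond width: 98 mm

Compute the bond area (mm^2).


Bond area = 91 * 98 = 8918 mm^2

8918


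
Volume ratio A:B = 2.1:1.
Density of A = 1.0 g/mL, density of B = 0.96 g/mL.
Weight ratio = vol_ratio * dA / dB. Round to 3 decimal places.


Wt ratio = 2.1 * 1.0 / 0.96
= 2.188

2.188


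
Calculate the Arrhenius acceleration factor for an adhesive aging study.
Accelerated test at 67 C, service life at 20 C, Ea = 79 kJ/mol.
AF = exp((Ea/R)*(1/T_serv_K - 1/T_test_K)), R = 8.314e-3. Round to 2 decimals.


T_test = 340.15 K, T_serv = 293.15 K
Ea/R = 79 / 0.008314 = 9502.04
AF = exp(9502.04 * (1/293.15 - 1/340.15))
= 88.12

88.12


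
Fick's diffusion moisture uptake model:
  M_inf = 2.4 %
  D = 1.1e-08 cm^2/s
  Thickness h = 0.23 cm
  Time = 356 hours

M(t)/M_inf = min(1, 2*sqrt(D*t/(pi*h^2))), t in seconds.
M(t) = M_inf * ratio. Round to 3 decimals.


t_sec = 356 * 3600 = 1281600
ratio = 2*sqrt(1.1e-08*1281600/(pi*0.23^2))
= min(1, 0.582505)
= 0.582505
M(t) = 2.4 * 0.582505 = 1.398 %

1.398


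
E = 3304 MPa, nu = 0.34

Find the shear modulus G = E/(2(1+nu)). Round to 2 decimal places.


G = 3304 / (2 * 1.34)
= 1232.84 MPa

1232.84


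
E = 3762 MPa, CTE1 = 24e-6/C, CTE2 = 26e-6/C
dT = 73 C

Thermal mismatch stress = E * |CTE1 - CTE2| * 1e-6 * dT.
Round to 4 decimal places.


= 3762 * 2e-6 * 73
= 0.5493 MPa

0.5493


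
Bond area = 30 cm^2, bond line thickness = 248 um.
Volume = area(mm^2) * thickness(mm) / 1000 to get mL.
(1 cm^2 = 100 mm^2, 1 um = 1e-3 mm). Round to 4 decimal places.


area_mm2 = 30 * 100 = 3000
blt_mm = 248 * 1e-3 = 0.248
vol_mm3 = 3000 * 0.248 = 744.0
vol_mL = 744.0 / 1000 = 0.7440 mL

0.7440


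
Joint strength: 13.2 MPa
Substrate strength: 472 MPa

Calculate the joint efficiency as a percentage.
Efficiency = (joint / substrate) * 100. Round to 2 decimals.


Efficiency = (13.2 / 472) * 100 = 2.80%

2.80


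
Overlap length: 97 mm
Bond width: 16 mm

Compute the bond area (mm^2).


Bond area = 97 * 16 = 1552 mm^2

1552


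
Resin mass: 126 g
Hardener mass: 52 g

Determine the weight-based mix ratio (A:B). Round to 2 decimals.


Ratio = 126 / 52 = 2.42

2.42


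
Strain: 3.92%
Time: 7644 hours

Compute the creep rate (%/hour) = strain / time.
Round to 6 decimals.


Creep rate = 3.92 / 7644
= 0.000513 %/h

0.000513


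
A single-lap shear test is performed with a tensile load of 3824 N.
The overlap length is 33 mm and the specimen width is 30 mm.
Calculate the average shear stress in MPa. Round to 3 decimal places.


Shear stress = F / (overlap * width)
= 3824 / (33 * 30)
= 3824 / 990
= 3.863 MPa

3.863


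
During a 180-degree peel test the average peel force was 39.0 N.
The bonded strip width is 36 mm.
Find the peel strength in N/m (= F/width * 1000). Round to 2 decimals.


Peel strength = F/width * 1000
= 39.0 / 36 * 1000
= 1083.33 N/m

1083.33


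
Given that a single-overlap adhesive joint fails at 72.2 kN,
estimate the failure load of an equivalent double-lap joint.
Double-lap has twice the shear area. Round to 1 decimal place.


Double-lap factor = 2
Expected load = 72.2 * 2 = 144.4 kN

144.4


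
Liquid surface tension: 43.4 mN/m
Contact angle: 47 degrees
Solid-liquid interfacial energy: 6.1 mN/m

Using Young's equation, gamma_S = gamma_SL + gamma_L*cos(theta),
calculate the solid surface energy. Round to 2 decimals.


gamma_S = 6.1 + 43.4 * cos(47)
= 35.70 mN/m

35.70


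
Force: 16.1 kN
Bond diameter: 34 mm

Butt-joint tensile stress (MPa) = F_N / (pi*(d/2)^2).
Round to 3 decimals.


F_N = 16.1 * 1000 = 16100.0 N
A = pi*(17.0)^2 = 907.9203 mm^2
stress = 16100.0 / 907.9203 = 17.733 MPa

17.733


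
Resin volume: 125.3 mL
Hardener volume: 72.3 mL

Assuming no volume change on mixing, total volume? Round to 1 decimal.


V_total = 125.3 + 72.3 = 197.6 mL

197.6


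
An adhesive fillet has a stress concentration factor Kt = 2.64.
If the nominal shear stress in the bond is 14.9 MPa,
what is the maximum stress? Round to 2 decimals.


Max stress = 14.9 * 2.64 = 39.34 MPa

39.34


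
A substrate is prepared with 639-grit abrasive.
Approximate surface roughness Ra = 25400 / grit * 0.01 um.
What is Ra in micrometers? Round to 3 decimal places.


Ra = 25400 / 639 * 0.01 = 0.397 um

0.397


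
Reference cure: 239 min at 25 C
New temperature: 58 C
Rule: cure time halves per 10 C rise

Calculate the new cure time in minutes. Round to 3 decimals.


factor = 2^((58-25)/10) = 9.8492
t_new = 239 / 9.8492 = 24.266 min

24.266


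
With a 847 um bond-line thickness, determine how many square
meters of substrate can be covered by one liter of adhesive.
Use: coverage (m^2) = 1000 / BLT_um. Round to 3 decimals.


Coverage = 1000 / 847 = 1.181 m^2

1.181


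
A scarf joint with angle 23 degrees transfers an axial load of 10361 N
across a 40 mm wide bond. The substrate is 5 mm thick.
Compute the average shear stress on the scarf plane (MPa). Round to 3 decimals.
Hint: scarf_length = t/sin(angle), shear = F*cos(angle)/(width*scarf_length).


scarf_length = 5 / sin(23 deg) = 12.7965 mm
cos(23 deg) = 0.920505
shear stress = 10361 * 0.920505 / (40 * 12.7965)
= 18.633 MPa

18.633


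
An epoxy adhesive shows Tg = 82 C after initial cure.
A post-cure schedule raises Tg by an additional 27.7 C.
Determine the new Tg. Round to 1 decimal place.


New Tg = 82 + 27.7
= 109.7 C

109.7


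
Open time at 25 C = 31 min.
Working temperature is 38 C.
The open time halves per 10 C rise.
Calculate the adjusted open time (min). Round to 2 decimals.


factor = 2^((38 - 25) / 10) = 2.4623
ot = 31 / 2.4623 = 12.59 min

12.59


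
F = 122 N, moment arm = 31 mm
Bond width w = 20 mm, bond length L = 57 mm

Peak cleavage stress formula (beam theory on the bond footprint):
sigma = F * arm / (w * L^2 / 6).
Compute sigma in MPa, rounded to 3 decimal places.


sigma = (122 * 31) / (20 * 3249 / 6)
= 3782 * 6 / 64980
= 22692 / 64980
= 0.349 MPa

0.349


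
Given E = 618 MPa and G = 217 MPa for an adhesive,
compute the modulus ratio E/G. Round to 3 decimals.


E/G ratio = 618 / 217 = 2.848

2.848


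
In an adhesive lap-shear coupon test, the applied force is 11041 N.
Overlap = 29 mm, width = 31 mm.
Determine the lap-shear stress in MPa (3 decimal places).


stress = F / (overlap * width)
= 11041 / (29 * 31)
= 12.281 MPa

12.281


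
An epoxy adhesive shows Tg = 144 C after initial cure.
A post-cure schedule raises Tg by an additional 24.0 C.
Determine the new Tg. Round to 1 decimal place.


New Tg = 144 + 24.0
= 168.0 C

168.0


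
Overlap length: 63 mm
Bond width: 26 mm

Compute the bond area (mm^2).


Bond area = 63 * 26 = 1638 mm^2

1638


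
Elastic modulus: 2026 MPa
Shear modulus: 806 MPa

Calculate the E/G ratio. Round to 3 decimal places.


E / G = 2026 / 806 = 2.514

2.514


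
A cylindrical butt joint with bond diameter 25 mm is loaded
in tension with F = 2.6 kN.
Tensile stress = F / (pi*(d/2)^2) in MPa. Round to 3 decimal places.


Area = pi * (25/2)^2 = 490.8739 mm^2
Stress = 2.6*1000 / 490.8739
= 5.297 MPa

5.297


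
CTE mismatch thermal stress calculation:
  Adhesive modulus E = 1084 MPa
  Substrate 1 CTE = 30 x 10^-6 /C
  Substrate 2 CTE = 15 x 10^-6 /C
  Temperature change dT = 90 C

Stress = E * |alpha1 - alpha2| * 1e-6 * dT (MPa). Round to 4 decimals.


delta_alpha = |30 - 15| = 15 x 10^-6/C
Stress = 1084 * 15e-6 * 90
= 1.4634 MPa

1.4634


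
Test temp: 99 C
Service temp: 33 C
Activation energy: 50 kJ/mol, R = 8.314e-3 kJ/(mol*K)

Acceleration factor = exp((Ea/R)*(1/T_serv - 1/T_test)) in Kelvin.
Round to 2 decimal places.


AF = exp((50/0.008314)*(1/306.15 - 1/372.15))
= 32.58

32.58


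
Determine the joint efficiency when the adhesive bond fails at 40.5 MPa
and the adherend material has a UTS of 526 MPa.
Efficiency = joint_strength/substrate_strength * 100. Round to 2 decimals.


Joint efficiency = 40.5 / 526 * 100
= 7.70%

7.70


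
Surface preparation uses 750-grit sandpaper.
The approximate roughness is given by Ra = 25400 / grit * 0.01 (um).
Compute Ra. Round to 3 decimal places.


Ra = 25400 / 750 * 0.01
= 254 / 750
= 0.339 um

0.339


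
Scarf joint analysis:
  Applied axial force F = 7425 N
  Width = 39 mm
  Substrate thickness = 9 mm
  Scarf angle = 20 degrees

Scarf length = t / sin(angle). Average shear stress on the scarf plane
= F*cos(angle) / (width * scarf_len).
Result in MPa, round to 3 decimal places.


Scarf length = 9 / sin(20 deg) = 26.3142 mm
cos(20 deg) = 0.939693
Shear = 7425 * 0.939693 / (39 * 26.3142)
= 6.799 MPa

6.799


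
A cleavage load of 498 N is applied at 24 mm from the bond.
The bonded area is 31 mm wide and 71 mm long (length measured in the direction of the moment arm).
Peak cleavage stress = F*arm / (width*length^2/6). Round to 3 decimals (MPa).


Moment = 498 * 24 = 11952 N*mm
Section modulus = 31 * 5041 / 6 = 156271 / 6 mm^3
Stress = 11952 / (156271 / 6) = 71712 / 156271
= 0.459 MPa

0.459


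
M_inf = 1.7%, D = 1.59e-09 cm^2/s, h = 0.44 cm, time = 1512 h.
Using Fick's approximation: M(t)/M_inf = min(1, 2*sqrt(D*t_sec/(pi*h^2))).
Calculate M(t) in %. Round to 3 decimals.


t = 5443200 s
ratio = min(1, 2*sqrt(1.59e-09*5443200/(pi*0.1936)))
= 0.238577
M(t) = 1.7 * 0.238577 = 0.406%

0.406


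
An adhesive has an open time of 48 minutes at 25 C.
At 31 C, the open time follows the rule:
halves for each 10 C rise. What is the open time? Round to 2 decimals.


Factor = 2^((31-25)/10) = 1.5157
Open time = 48 / 1.5157 = 31.67 min

31.67


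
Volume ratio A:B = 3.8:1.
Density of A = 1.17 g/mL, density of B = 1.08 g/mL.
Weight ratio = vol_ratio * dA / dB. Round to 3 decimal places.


Wt ratio = 3.8 * 1.17 / 1.08
= 4.117

4.117


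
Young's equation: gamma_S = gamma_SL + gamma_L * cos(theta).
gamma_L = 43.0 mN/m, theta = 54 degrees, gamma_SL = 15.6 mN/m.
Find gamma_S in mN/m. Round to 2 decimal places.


cos(54 deg) = 0.587785
gamma_S = 15.6 + 43.0 * 0.587785
= 40.87 mN/m

40.87


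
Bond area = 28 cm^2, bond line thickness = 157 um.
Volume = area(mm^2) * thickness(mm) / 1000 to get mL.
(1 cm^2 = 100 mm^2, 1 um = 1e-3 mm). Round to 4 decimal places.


area_mm2 = 28 * 100 = 2800
blt_mm = 157 * 1e-3 = 0.157
vol_mm3 = 2800 * 0.157 = 439.6
vol_mL = 439.6 / 1000 = 0.4396 mL

0.4396


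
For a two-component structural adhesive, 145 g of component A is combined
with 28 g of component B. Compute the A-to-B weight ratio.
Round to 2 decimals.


Weight ratio A:B = 145 / 28
= 5.18

5.18


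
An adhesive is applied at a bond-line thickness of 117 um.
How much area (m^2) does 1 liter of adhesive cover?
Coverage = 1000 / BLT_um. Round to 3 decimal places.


Coverage = 1000 / 117 = 8.547 m^2

8.547


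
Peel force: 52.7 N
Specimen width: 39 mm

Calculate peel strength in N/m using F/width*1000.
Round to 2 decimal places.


Peel strength = 52.7 / 39 * 1000 = 1351.28 N/m

1351.28


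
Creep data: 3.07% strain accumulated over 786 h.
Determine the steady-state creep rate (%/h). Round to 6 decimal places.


Rate = 3.07 / 786 = 0.003906 %/h

0.003906


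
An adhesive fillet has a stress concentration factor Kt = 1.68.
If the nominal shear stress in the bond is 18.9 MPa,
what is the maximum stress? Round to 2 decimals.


Max stress = 18.9 * 1.68 = 31.75 MPa

31.75


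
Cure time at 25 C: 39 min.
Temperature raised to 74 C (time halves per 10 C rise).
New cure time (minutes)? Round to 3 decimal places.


Acceleration factor = 2^(49/10) = 29.8571
New time = 39 / 29.8571 = 1.306 min

1.306


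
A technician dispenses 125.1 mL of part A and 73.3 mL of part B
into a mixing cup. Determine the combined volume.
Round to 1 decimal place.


Combined volume = 125.1 + 73.3
= 198.4 mL

198.4


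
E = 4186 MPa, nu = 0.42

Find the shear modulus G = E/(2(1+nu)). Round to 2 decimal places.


G = 4186 / (2 * 1.42)
= 1473.94 MPa

1473.94


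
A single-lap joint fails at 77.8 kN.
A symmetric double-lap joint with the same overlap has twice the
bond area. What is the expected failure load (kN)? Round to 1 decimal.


Double-lap load = 2 * 77.8 = 155.6 kN

155.6


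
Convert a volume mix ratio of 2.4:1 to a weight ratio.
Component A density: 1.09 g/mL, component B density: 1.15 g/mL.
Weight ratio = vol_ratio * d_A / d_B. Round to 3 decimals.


= 2.4 * 1.09 / 1.15 = 2.275

2.275


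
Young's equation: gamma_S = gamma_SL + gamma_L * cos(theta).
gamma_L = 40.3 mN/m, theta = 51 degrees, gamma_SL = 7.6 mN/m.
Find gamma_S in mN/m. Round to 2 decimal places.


cos(51 deg) = 0.629320
gamma_S = 7.6 + 40.3 * 0.629320
= 32.96 mN/m

32.96


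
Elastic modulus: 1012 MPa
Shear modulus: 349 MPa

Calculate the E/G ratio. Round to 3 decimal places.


E / G = 1012 / 349 = 2.900

2.900


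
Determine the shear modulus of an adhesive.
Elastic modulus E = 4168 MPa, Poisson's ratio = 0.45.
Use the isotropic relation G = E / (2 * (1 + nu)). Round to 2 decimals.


G = 4168 / (2*(1+0.45)) = 4168 / 2.90
= 1437.24 MPa

1437.24


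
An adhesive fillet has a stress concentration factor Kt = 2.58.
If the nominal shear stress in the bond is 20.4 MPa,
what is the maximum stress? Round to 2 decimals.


Max stress = 20.4 * 2.58 = 52.63 MPa

52.63


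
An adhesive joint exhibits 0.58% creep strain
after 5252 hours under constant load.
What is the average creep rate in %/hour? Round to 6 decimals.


Creep rate = strain / time
= 0.58 / 5252
= 0.000110 %/h

0.000110


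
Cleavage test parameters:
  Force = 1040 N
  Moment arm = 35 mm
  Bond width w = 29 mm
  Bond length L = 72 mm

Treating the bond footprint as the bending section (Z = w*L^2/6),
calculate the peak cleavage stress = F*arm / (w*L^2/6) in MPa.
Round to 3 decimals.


M = 1040 * 35 = 36400 N*mm
Z = 29 * 72^2 / 6 = 150336 / 6 mm^3
sigma = M / Z = 6 * 36400 / 150336 = 218400 / 150336
= 1.453 MPa

1.453


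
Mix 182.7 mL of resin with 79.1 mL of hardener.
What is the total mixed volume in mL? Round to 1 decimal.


Total = 182.7 + 79.1 = 261.8 mL

261.8


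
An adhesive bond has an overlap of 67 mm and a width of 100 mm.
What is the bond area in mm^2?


Bond area = overlap * width
= 67 * 100
= 6700 mm^2

6700


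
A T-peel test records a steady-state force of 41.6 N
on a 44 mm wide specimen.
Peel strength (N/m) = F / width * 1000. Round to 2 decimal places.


Peel strength = 41.6 / 44 * 1000
= 945.45 N/m

945.45


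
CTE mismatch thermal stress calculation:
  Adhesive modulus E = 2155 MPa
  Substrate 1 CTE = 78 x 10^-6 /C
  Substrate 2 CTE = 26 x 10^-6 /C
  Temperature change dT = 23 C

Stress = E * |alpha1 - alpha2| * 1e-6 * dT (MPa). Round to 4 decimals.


delta_alpha = |78 - 26| = 52 x 10^-6/C
Stress = 2155 * 52e-6 * 23
= 2.5774 MPa

2.5774


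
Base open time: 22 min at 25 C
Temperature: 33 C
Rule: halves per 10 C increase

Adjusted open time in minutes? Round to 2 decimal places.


Acceleration = 2^((33-25)/10) = 1.7411
Open time = 22 / 1.7411 = 12.64 min

12.64


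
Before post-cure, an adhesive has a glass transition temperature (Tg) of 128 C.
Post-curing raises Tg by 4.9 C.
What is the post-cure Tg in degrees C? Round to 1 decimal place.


Tg_post = Tg_base + delta_Tg
= 128 + 4.9
= 132.9 C

132.9


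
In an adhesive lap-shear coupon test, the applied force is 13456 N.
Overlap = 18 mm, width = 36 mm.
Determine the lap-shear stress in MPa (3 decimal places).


stress = F / (overlap * width)
= 13456 / (18 * 36)
= 20.765 MPa

20.765


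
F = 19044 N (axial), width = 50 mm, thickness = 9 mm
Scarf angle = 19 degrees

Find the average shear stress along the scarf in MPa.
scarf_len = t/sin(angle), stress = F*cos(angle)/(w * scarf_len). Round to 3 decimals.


scarf_len = 9/sin(19 deg) = 27.6440
cos(19 deg) = 0.945519
stress = 19044*0.945519/(50*27.6440) = 13.027 MPa

13.027


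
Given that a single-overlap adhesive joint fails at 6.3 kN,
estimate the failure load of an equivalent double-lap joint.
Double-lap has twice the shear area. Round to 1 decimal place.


Double-lap factor = 2
Expected load = 6.3 * 2 = 12.6 kN

12.6


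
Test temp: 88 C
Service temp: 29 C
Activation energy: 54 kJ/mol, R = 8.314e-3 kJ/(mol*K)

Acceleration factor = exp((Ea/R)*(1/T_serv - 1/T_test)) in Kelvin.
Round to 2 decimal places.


AF = exp((54/0.008314)*(1/302.15 - 1/361.15))
= 33.51

33.51


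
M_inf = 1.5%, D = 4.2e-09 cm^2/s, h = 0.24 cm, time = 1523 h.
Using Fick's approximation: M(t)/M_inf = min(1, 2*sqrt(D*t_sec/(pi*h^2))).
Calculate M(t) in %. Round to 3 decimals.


t = 5482800 s
ratio = min(1, 2*sqrt(4.2e-09*5482800/(pi*0.0576)))
= 0.713460
M(t) = 1.5 * 0.713460 = 1.070%

1.070


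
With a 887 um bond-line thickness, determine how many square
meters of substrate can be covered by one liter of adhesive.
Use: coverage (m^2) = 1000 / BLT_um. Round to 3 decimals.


Coverage = 1000 / 887 = 1.127 m^2

1.127


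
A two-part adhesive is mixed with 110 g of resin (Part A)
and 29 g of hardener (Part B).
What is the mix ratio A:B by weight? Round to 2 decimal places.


Mix ratio = mass_A / mass_B
= 110 / 29
= 3.79

3.79


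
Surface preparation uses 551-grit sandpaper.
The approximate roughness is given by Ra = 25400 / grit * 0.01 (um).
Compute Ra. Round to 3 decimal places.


Ra = 25400 / 551 * 0.01
= 254 / 551
= 0.461 um

0.461


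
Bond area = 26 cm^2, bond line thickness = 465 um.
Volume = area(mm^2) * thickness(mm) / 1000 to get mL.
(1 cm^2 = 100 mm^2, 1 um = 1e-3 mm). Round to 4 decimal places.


area_mm2 = 26 * 100 = 2600
blt_mm = 465 * 1e-3 = 0.465
vol_mm3 = 2600 * 0.465 = 1209.0
vol_mL = 1209.0 / 1000 = 1.2090 mL

1.2090


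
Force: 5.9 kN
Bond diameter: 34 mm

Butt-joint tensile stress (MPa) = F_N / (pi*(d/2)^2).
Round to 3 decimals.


F_N = 5.9 * 1000 = 5900.0 N
A = pi*(17.0)^2 = 907.9203 mm^2
stress = 5900.0 / 907.9203 = 6.498 MPa

6.498


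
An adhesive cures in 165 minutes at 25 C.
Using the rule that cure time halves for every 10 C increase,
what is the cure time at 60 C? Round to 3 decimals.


Factor = 2^((60 - 25) / 10) = 11.3137
Cure time = 165 / 11.3137
= 14.584 minutes

14.584


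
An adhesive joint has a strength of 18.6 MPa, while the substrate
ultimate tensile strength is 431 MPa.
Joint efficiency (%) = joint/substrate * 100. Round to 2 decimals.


Efficiency = 18.6 / 431 * 100
= 4.32%

4.32


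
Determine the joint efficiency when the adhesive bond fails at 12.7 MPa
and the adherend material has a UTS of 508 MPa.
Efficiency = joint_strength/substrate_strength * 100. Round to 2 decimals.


Joint efficiency = 12.7 / 508 * 100
= 2.50%

2.50


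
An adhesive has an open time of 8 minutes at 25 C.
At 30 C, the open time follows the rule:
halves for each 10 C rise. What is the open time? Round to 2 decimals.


Factor = 2^((30-25)/10) = 1.4142
Open time = 8 / 1.4142 = 5.66 min

5.66


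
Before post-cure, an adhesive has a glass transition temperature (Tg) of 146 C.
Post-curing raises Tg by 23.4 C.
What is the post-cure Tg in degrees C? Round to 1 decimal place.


Tg_post = Tg_base + delta_Tg
= 146 + 23.4
= 169.4 C

169.4


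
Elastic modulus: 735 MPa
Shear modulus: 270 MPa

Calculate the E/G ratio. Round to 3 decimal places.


E / G = 735 / 270 = 2.722

2.722


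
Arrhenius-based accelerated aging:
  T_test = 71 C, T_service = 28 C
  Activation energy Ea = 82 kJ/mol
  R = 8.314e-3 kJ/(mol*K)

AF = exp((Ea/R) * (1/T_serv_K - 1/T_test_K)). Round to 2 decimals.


T_test_K = 344.15, T_serv_K = 301.15
AF = exp((82/8.314e-3) * (1/301.15 - 1/344.15))
= 59.86

59.86


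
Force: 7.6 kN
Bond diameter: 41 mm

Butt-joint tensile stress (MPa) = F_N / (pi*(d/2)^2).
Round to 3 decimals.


F_N = 7.6 * 1000 = 7600.0 N
A = pi*(20.5)^2 = 1320.2543 mm^2
stress = 7600.0 / 1320.2543 = 5.756 MPa

5.756


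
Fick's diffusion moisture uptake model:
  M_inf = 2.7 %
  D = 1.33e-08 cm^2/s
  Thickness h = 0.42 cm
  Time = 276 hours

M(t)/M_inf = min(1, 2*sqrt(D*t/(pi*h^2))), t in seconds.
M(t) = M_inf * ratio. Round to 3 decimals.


t_sec = 276 * 3600 = 993600
ratio = 2*sqrt(1.33e-08*993600/(pi*0.42^2))
= min(1, 0.308843)
= 0.308843
M(t) = 2.7 * 0.308843 = 0.834 %

0.834


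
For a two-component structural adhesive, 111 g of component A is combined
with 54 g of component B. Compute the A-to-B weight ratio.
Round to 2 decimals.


Weight ratio A:B = 111 / 54
= 2.06

2.06


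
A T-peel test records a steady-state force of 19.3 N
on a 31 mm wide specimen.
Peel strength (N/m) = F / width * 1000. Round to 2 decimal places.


Peel strength = 19.3 / 31 * 1000
= 622.58 N/m

622.58


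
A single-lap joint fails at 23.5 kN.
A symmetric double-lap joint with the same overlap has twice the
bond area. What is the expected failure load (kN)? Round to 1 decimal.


Double-lap load = 2 * 23.5 = 47.0 kN

47.0


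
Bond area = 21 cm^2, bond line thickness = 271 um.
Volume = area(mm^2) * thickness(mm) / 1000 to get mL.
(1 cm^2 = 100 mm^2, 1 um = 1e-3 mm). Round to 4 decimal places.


area_mm2 = 21 * 100 = 2100
blt_mm = 271 * 1e-3 = 0.271
vol_mm3 = 2100 * 0.271 = 569.1
vol_mL = 569.1 / 1000 = 0.5691 mL

0.5691


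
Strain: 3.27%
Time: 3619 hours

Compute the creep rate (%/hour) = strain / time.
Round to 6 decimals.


Creep rate = 3.27 / 3619
= 0.000904 %/h

0.000904


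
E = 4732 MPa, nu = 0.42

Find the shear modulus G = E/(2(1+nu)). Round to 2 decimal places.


G = 4732 / (2 * 1.42)
= 1666.20 MPa

1666.20


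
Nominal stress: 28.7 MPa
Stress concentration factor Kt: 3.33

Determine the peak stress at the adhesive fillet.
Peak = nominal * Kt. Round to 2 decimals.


Peak stress = 28.7 * 3.33
= 95.57 MPa

95.57


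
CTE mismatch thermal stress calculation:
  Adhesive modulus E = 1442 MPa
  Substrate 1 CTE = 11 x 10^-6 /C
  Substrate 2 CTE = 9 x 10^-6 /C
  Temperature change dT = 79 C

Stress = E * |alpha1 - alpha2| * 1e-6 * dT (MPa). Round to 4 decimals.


delta_alpha = |11 - 9| = 2 x 10^-6/C
Stress = 1442 * 2e-6 * 79
= 0.2278 MPa

0.2278


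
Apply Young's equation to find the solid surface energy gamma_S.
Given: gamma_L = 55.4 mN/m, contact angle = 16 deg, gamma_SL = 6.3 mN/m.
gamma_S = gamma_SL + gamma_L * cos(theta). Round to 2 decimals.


theta_rad = 16 * pi/180 = 0.279253
gamma_S = 6.3 + 55.4 * cos(0.279253)
= 59.55 mN/m

59.55


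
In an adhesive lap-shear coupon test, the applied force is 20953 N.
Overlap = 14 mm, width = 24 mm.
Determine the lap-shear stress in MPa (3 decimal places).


stress = F / (overlap * width)
= 20953 / (14 * 24)
= 62.360 MPa

62.360


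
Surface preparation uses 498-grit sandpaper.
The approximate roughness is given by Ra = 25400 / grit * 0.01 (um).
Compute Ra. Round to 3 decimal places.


Ra = 25400 / 498 * 0.01
= 254 / 498
= 0.510 um

0.510


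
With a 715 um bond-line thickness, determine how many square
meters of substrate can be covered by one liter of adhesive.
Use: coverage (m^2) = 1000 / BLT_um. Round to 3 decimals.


Coverage = 1000 / 715 = 1.399 m^2

1.399


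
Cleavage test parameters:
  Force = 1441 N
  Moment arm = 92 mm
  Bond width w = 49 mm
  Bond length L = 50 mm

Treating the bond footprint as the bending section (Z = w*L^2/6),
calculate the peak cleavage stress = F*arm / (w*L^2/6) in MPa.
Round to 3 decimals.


M = 1441 * 92 = 132572 N*mm
Z = 49 * 50^2 / 6 = 122500 / 6 mm^3
sigma = M / Z = 6 * 132572 / 122500 = 795432 / 122500
= 6.493 MPa

6.493


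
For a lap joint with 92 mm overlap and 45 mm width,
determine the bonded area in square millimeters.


Area = 92 * 45 = 4140 mm^2

4140
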